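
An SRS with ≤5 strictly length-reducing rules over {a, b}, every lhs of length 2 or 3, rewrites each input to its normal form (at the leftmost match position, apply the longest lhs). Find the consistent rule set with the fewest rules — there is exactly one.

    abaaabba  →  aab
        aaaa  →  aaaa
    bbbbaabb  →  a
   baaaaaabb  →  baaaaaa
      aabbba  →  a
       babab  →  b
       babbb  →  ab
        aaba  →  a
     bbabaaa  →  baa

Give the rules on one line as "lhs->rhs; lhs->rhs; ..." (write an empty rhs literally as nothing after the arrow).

  | abaaabba => aabba => aab
  | aaaa
  | bbbbaabb => bbaabb => babb => abb => a
  | baaaaaabb => baaaaaa

aba->; bab->ab; bb->; bba->b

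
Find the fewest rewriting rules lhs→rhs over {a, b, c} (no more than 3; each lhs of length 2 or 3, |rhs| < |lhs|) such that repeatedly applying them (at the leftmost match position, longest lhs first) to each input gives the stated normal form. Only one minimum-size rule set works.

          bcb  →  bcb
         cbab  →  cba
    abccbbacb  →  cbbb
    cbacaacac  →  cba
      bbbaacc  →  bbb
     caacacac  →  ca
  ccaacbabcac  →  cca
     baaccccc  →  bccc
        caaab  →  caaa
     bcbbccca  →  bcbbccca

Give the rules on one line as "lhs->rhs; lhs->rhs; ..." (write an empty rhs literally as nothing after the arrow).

ab->a; ac->

  | bcb
  | cbab => cba
  | abccbbacb => accbbacb => cbbacb => cbbb
  | cbacaacac => cbaacac => cbaac => cba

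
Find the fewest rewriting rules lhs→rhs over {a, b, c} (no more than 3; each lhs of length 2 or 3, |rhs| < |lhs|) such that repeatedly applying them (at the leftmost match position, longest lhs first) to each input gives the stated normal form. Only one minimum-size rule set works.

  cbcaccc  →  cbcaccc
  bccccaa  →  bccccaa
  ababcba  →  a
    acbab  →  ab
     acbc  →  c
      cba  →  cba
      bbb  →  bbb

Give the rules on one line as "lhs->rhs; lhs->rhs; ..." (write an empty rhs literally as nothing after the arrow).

  | cbcaccc
  | bccccaa
  | ababcba => acba => a
  | acbab => ab

acb->; bab->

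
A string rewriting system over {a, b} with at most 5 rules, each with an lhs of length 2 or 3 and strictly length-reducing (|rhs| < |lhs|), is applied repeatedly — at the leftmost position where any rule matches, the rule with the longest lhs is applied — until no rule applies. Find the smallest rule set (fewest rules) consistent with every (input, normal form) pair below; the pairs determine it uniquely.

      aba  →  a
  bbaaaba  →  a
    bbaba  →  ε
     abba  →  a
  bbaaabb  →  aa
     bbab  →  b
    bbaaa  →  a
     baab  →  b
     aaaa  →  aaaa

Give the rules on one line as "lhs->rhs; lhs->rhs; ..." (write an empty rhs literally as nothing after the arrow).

ba->; baa->; bb->a; bba->ba

  | aba => a
  | bbaaaba => baaaba => aba => a
  | bbaba => baba => ba => ε
  | abba => aba => a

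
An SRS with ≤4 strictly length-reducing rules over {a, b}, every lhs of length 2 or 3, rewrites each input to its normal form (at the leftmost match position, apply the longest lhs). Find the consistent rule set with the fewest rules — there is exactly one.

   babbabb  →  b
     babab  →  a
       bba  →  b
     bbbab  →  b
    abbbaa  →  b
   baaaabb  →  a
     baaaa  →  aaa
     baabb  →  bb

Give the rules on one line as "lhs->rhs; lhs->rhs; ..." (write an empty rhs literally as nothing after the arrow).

  | babbabb => ababb => babb => ab => b
  | babab => aab => a
  | bba => b
  | bbbab => bba => b

aab->a; ab->b; ba->; bab->a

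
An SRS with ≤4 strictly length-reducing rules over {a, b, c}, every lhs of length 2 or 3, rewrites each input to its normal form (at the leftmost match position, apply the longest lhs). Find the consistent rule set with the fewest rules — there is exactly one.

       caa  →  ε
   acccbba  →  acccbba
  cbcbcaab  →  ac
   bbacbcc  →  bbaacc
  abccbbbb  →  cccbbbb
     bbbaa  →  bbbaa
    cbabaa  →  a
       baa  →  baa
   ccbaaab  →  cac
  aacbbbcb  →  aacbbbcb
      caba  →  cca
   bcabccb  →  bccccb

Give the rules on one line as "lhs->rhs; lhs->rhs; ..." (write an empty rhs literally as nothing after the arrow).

  | caa => ε
  | acccbba
  | cbcbcaab => acbcaab => aacaab => aab => ac
  | bbacbcc => bbaacc

aaa->a; ab->c; caa->; cbc->ac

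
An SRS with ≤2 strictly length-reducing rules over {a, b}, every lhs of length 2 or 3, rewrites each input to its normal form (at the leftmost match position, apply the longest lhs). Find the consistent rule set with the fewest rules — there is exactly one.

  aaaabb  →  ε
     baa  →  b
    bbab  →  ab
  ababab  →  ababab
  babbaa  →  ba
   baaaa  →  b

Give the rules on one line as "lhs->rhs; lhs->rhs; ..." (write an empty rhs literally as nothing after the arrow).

aa->; bb->

  | aaaabb => aabb => bb => ε
  | baa => b
  | bbab => ab
  | ababab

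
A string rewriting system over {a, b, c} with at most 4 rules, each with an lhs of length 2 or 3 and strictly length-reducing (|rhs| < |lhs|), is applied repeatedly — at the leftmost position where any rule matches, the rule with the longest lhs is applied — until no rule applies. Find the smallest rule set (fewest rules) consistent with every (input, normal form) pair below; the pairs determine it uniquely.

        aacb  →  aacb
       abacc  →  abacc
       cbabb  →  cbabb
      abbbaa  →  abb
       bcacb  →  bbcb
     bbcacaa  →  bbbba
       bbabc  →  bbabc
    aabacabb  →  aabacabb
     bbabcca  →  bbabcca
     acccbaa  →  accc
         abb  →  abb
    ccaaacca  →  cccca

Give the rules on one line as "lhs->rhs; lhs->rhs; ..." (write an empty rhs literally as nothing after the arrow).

aaa->; baa->; bca->bb

  | aacb
  | abacc
  | cbabb
  | abbbaa => abb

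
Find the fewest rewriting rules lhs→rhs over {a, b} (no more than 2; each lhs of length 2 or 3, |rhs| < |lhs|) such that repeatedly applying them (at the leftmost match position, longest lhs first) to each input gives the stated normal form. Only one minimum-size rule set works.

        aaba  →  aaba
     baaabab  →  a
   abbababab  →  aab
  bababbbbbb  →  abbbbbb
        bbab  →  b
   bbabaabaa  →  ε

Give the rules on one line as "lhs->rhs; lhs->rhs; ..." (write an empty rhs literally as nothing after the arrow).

  | aaba
  | baaabab => abab => a
  | abbababab => ababab => aab
  | bababbbbbb => abbbbbb

baa->; bab->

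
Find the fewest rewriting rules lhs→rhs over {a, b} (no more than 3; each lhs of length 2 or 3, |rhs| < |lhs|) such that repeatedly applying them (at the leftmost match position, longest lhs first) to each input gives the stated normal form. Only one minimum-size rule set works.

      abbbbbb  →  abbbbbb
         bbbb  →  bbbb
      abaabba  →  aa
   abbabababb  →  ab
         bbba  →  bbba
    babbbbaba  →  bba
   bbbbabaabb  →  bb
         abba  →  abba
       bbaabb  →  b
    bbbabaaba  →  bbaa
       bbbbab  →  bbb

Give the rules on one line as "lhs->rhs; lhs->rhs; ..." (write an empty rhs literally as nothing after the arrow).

aab->a; bab->

  | abbbbbb
  | bbbb
  | abaabba => ababa => aa
  | abbabababb => abababb => aabb => ab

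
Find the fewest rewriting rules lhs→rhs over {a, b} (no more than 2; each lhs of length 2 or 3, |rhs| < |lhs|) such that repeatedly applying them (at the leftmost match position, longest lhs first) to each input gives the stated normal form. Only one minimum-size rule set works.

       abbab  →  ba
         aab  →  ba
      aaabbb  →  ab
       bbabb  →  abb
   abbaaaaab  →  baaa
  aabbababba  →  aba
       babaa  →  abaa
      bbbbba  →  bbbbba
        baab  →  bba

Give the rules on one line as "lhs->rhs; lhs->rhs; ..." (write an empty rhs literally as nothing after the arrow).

aab->ba; bab->ab

  | abbab => abab => aab => ba
  | aab => ba
  | aaabbb => ababb => aabb => bab => ab
  | bbabb => babb => abb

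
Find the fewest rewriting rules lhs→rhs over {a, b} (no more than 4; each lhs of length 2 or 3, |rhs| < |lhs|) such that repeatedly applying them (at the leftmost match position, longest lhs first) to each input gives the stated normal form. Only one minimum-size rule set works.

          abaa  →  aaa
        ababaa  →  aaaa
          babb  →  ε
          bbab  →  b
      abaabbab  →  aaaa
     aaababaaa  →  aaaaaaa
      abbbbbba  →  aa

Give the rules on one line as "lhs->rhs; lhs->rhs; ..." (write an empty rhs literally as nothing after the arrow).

  | abaa => aaa
  | ababaa => aabaa => aaaa
  | babb => bab => ba => ε
  | bbab => bba => b

ab->a; ba->; bab->ba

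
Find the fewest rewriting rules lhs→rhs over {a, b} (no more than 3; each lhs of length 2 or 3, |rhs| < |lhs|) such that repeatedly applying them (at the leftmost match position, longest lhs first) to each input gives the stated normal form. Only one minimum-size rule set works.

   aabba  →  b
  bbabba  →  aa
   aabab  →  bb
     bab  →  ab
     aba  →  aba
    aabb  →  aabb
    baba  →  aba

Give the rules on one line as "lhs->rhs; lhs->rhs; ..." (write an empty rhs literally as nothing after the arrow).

aaa->b; bab->ab; bba->a

  | aabba => aaa => b
  | bbabba => abba => aa
  | aabab => aaab => bb
  | bab => ab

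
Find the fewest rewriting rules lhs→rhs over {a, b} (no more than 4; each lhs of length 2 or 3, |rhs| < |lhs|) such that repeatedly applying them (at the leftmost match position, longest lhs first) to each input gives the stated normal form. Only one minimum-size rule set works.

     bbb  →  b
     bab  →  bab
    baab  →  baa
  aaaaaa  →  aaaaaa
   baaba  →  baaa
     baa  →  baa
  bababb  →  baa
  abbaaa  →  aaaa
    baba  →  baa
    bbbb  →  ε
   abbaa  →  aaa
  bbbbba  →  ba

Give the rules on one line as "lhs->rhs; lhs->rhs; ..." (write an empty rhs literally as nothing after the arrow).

  | bbb => b
  | bab
  | baab => baa
  | aaaaaa

aab->aa; aba->aa; bb->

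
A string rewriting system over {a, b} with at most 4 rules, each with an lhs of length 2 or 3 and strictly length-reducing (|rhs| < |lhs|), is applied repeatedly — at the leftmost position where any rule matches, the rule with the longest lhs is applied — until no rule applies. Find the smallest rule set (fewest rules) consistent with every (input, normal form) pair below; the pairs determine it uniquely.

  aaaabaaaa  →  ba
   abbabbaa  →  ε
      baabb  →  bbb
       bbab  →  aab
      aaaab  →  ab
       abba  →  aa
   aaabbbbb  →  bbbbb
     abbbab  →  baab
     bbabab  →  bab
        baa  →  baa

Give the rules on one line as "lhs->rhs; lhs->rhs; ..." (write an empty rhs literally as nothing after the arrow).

  | aaaabaaaa => abaaaa => baaaa => ba
  | abbabbaa => bbabbaa => aabbaa => abbaa => bbaa => aaa => ε
  | baabb => babb => bbb
  | bbab => aab

aaa->; aba->ba; abb->bb; bba->aa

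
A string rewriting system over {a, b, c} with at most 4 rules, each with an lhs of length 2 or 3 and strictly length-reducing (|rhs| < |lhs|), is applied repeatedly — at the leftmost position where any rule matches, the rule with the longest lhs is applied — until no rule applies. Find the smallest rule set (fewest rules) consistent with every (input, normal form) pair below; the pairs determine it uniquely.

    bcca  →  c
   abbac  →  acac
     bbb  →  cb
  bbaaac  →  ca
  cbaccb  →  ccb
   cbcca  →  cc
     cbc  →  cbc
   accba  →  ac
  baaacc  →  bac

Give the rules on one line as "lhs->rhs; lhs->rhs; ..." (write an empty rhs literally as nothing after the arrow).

  | bcca => bb => c
  | abbac => acac
  | bbb => cb
  | bbaaac => caaac => ca

aac->; bb->c; cba->; cca->b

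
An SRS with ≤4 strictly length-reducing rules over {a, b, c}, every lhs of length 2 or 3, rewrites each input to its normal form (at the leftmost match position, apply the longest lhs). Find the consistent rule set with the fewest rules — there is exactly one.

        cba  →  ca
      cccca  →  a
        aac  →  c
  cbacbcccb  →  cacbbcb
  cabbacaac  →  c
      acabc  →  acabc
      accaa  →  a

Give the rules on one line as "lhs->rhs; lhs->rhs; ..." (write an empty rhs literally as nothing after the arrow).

  | cba => ca
  | cccca => bcca => bba => ba => a
  | aac => c
  | cbacbcccb => cacbcccb => cacbbcb

aa->; ba->a; cc->b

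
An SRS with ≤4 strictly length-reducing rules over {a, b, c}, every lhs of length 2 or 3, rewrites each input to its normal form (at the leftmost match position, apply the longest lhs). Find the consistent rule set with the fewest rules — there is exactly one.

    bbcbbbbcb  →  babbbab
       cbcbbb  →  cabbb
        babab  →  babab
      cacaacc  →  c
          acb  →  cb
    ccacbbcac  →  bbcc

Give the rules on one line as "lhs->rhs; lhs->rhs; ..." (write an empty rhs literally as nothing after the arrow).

  | bbcbbbbcb => babbbbcb => babbbab
  | cbcbbb => cabbb
  | babab
  | cacaacc => ccaacc => ccacc => cccc => c

ac->c; bcb->ab; ccc->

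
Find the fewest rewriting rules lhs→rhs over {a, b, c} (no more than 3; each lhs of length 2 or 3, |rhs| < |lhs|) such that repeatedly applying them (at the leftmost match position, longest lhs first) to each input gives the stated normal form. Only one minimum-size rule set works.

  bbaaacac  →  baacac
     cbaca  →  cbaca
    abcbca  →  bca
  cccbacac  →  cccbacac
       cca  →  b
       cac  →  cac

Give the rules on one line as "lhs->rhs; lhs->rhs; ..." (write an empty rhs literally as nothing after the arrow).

  | bbaaacac => baacac
  | cbaca
  | abcbca => bca
  | cccbacac

abc->; bba->b; cca->b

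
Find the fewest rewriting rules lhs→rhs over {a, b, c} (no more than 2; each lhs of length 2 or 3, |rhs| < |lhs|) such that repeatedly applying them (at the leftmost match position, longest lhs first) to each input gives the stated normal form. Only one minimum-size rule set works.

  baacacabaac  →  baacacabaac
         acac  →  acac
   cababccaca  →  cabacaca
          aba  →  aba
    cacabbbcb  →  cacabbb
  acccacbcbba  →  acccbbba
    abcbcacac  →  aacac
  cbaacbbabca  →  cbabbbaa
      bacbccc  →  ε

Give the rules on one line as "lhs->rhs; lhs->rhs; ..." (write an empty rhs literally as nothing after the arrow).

  | baacacabaac
  | acac
  | cababccaca => cabacaca
  | aba

acb->bb; bc->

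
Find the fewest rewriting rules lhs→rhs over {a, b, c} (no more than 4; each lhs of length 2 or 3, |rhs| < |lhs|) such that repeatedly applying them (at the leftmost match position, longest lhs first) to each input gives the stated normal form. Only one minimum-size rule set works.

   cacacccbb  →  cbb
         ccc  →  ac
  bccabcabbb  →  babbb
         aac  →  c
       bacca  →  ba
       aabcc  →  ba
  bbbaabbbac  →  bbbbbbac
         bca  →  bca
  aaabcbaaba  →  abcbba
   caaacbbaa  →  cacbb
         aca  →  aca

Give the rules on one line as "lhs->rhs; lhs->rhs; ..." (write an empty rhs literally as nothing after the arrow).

  | cacacccbb => cacaacbb => caccbb => caabb => cbb
  | ccc => ac
  | bccabcabbb => baabcabbb => bbcabbb => babbb
  | aac => c

aa->; bbc->b; cc->a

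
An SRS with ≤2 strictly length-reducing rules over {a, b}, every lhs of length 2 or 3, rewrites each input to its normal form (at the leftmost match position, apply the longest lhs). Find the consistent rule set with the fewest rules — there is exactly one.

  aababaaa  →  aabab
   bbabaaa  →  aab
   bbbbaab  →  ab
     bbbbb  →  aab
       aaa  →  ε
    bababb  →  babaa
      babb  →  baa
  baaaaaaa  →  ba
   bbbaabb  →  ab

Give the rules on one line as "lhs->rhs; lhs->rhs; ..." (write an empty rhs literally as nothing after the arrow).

  | aababaaa => aabab
  | bbabaaa => aabaaa => aab
  | bbbbaab => abbaab => aaaab => ab
  | bbbbb => abbb => aab

aaa->; bb->a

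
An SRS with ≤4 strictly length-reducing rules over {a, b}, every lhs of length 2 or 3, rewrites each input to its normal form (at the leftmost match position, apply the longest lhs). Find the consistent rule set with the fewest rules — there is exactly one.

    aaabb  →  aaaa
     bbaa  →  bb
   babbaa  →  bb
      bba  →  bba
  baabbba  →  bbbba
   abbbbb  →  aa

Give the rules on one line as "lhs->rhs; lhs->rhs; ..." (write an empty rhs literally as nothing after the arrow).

  | aaabb => aaaa
  | bbaa => bb
  | babbaa => bbaa => bb
  | bba

ab->; abb->aa; baa->b; bab->b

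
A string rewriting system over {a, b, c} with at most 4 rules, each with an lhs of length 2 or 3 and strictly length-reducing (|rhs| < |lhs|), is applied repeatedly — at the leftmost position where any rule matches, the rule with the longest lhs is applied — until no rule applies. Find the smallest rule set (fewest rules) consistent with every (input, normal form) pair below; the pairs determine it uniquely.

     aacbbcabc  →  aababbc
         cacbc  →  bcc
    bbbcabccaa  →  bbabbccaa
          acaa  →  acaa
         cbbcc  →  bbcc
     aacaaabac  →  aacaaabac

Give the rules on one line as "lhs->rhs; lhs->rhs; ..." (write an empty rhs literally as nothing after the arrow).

  | aacbbcabc => aabbcabc => aababbc
  | cacbc => cabc => bcc
  | bbbcabccaa => bbabbccaa
  | acaa

bca->ab; cab->bc; cb->b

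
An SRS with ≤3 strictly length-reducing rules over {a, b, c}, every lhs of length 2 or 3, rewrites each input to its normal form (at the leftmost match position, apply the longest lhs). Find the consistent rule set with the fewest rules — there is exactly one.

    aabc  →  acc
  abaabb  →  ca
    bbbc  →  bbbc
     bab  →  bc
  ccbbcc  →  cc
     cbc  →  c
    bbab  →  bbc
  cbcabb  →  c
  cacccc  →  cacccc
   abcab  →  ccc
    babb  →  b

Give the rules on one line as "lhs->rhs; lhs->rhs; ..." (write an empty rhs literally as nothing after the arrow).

ab->c; cb->

  | aabc => acc
  | abaabb => caabb => cacb => ca
  | bbbc
  | bab => bc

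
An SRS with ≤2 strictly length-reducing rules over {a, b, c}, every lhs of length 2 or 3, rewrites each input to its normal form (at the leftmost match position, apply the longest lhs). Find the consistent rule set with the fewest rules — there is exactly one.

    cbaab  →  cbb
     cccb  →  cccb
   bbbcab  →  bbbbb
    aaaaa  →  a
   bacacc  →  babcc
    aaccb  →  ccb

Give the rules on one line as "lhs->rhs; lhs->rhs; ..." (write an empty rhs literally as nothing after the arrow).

aa->; ca->b

  | cbaab => cbb
  | cccb
  | bbbcab => bbbbb
  | aaaaa => aaa => a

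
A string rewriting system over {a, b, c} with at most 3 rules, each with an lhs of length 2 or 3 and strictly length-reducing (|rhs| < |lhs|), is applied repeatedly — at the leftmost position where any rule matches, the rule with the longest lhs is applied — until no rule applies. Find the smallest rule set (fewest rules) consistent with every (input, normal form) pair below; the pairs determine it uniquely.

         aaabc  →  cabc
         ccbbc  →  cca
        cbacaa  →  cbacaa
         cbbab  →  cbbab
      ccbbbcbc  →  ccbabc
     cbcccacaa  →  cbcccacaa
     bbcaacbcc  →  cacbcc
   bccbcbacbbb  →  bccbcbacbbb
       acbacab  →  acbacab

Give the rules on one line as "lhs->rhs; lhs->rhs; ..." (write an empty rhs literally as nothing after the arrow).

aaa->ca; bbc->a

  | aaabc => cabc
  | ccbbc => cca
  | cbacaa
  | cbbab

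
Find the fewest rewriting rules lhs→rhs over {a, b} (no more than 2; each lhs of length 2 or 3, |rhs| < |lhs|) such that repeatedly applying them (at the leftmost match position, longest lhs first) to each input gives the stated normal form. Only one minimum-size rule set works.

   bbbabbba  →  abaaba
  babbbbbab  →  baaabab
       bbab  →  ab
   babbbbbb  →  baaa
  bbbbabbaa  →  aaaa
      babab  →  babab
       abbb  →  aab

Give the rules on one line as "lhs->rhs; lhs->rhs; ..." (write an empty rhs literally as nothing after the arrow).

bb->; bbb->ab

  | bbbabbba => ababbba => abaaba
  | babbbbbab => baabbbab => baaabab
  | bbab => ab
  | babbbbbb => baabbbb => baaabb => baaa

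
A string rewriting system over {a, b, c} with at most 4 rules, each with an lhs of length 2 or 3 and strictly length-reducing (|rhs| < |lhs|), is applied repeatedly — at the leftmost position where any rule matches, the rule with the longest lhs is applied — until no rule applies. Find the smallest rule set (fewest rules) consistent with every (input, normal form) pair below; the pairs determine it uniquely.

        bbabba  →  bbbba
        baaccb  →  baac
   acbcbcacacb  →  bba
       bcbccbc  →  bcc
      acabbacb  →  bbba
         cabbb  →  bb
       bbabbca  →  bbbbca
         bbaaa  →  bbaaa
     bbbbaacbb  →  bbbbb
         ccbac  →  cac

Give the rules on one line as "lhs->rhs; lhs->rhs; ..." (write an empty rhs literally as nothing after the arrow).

  | bbabba => bbbba
  | baaccb => baac
  | acbcbcacacb => acbcacacb => acacacb => bacacb => bbacb => bba
  | bcbccbc => bccbc => bcc

ab->b; aca->ba; cb->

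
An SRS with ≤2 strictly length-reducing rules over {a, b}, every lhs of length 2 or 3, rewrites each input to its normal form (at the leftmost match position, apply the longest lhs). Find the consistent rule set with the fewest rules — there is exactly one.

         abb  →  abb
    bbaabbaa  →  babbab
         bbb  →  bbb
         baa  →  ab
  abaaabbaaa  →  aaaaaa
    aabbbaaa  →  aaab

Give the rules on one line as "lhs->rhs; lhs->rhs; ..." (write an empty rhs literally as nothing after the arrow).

aba->aa; baa->ab

  | abb
  | bbaabbaa => babbbaa => babbab
  | bbb
  | baa => ab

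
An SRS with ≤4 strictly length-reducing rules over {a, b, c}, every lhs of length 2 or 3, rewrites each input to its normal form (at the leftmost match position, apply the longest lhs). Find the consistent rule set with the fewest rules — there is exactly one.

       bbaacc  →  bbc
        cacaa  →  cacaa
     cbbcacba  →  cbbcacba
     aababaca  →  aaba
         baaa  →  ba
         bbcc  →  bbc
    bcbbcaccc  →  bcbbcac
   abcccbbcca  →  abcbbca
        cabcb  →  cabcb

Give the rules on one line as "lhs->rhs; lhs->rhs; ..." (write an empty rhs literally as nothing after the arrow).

  | bbaacc => bbcc => bbc
  | cacaa
  | cbbcacba
  | aababaca => aabaaa => aaba

baa->b; bac->a; cc->c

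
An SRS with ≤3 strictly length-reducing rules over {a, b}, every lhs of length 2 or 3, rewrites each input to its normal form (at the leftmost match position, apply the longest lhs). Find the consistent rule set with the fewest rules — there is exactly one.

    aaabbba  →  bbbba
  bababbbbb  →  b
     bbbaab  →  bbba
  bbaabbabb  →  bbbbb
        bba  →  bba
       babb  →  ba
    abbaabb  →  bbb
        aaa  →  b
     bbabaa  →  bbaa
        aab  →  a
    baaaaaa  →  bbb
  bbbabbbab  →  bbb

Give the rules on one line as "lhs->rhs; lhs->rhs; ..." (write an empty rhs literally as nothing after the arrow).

aaa->b; ab->; abb->a

  | aaabbba => bbbba
  | bababbbbb => babbbbb => babbb => bab => b
  | bbbaab => bbba
  | bbaabbabb => bbaaabb => bbbbb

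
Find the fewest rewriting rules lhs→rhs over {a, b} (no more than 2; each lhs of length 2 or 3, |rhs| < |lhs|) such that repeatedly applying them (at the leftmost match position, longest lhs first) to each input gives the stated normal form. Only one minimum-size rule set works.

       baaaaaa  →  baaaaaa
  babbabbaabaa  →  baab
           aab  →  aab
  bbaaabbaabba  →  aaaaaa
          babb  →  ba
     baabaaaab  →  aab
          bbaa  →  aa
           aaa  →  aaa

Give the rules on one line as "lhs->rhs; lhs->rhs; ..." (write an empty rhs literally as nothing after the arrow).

  | baaaaaa
  | babbabbaabaa => baabbaabaa => baaaabaa => baaaba => baab
  | aab
  | bbaaabbaabba => aaabbaabba => aaaaabba => aaaaaa

aba->b; bb->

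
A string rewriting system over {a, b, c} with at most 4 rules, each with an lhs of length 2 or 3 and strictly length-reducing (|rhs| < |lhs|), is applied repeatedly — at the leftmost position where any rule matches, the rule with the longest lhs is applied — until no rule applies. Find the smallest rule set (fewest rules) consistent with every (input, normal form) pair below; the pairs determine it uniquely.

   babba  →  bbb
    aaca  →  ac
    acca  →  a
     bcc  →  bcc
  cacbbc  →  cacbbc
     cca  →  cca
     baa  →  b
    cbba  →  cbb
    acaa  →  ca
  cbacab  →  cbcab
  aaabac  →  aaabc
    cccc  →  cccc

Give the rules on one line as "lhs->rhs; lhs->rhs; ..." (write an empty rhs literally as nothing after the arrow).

aca->c; acc->; ba->b

  | babba => bbba => bbb
  | aaca => ac
  | acca => a
  | bcc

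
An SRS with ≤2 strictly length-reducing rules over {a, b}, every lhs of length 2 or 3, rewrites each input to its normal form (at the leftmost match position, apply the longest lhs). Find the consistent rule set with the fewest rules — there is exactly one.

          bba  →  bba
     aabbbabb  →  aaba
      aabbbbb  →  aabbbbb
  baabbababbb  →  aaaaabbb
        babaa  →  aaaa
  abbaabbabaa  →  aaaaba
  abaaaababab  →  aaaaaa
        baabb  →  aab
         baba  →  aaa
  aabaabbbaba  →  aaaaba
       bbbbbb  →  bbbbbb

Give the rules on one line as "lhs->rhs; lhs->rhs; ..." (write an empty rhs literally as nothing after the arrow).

baa->ba; bab->aa

  | bba
  | aabbbabb => aabbaab => aabbab => aabaa => aaba
  | aabbbbb
  | baabbababbb => babbababbb => aabababbb => aaaaabbb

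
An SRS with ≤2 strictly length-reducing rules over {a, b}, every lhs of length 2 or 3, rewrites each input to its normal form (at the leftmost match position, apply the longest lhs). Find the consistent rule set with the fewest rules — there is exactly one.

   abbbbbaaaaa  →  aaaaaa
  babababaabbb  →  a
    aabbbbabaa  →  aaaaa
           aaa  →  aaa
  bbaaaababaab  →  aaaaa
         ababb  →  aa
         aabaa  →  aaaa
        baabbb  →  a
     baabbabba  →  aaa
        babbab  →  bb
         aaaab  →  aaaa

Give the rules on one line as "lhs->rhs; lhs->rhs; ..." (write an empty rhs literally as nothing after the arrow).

ab->a; ba->

  | abbbbbaaaaa => abbbbaaaaa => abbbaaaaa => abbaaaaa => abaaaaa => aaaaaa
  | babababaabbb => bababaabbb => babaabbb => baabbb => abbb => abb => ab => a
  | aabbbbabaa => aabbbabaa => aabbabaa => aababaa => aaabaa => aaaaa
  | aaa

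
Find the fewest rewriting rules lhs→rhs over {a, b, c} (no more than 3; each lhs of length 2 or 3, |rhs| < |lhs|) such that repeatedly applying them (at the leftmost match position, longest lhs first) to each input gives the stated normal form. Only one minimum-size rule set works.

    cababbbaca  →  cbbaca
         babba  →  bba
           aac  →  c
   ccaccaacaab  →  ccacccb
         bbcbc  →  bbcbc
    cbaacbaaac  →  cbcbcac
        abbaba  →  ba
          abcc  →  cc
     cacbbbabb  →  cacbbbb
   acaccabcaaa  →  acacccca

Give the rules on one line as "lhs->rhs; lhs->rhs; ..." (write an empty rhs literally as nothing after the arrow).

aa->; aaa->ca; ab->

  | cababbbaca => cabbbaca => cbbaca
  | babba => bba
  | aac => c
  | ccaccaacaab => ccacccaab => ccacccb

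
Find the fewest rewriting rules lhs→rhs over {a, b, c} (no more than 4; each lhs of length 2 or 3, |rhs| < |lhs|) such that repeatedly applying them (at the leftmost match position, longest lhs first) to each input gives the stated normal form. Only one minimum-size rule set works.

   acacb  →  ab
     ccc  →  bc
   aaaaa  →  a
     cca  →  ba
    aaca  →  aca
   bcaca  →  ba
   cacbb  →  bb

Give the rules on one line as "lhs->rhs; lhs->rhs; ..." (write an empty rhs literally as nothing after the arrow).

aa->a; cac->; cc->b

  | acacb => ab
  | ccc => bc
  | aaaaa => aaaa => aaa => aa => a
  | cca => ba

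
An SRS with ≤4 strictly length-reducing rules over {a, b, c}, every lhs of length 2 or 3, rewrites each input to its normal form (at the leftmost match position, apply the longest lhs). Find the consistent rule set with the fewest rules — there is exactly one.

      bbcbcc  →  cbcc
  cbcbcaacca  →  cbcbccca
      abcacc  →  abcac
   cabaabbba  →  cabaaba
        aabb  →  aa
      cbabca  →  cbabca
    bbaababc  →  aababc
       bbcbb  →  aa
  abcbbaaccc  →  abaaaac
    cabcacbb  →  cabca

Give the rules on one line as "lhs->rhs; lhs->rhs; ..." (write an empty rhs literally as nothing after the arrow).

  | bbcbcc => cbcc
  | cbcbcaacca => cbcbccca
  | abcacc => abcac
  | cabaabbba => cabaaba

acc->ac; bb->; caa->c; cbb->aa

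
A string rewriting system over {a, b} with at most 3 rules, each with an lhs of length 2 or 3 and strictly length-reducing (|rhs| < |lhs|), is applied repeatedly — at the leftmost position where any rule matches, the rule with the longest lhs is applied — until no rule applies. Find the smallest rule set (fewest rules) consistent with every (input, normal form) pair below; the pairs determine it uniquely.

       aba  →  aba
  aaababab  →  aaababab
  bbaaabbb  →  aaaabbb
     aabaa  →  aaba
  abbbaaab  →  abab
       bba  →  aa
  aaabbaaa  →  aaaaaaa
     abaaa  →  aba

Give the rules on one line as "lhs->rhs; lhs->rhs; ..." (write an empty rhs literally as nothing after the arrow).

baa->ba; bba->aa

  | aba
  | aaababab
  | bbaaabbb => aaaabbb
  | aabaa => aaba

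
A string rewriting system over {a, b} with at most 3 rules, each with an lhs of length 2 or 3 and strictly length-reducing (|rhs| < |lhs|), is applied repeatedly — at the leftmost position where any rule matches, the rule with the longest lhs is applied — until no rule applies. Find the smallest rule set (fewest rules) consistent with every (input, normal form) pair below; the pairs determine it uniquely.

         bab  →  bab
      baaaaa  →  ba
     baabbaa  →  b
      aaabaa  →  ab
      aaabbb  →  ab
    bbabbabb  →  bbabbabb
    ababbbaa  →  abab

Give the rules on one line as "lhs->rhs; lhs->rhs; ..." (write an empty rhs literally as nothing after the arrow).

aa->; bbb->b

  | bab
  | baaaaa => baaa => ba
  | baabbaa => bbbaa => baa => b
  | aaabaa => abaa => ab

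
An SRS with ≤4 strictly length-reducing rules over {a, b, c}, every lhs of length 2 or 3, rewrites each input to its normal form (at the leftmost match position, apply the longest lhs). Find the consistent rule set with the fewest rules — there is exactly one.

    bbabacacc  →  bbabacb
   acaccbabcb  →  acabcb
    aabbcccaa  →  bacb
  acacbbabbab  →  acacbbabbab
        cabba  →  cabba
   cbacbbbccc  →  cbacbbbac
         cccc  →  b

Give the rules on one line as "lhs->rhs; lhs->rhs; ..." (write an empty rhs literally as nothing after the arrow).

  | bbabacacc => bbabacaa => bbabacb
  | acaccbabcb => acaababcb => acabcb
  | aabbcccaa => bcccaa => bacaa => bacb
  | acacbbabbab

aa->b; aab->; cc->a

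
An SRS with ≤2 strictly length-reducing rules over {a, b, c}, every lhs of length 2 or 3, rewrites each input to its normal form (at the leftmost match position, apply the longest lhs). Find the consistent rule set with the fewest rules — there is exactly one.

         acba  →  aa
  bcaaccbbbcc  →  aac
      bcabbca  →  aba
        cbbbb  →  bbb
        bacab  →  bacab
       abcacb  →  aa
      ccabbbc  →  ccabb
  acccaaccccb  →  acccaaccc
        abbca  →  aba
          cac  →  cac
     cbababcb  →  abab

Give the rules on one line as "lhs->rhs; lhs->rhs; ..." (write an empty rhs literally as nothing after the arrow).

  | acba => aa
  | bcaaccbbbcc => aaccbbbcc => aacbbcc => aabcc => aac
  | bcabbca => abbca => aba
  | cbbbb => bbb

bc->; cb->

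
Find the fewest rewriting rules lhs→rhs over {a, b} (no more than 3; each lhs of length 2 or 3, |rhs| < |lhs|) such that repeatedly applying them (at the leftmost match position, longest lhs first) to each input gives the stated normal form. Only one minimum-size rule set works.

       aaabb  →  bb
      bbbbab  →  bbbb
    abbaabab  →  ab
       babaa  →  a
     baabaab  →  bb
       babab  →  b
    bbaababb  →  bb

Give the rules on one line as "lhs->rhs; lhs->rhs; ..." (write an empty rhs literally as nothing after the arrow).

  | aaabb => babb => bb
  | bbbbab => bbbb
  | abbaabab => ababab => abab => ab
  | babaa => baa => a

aa->b; ba->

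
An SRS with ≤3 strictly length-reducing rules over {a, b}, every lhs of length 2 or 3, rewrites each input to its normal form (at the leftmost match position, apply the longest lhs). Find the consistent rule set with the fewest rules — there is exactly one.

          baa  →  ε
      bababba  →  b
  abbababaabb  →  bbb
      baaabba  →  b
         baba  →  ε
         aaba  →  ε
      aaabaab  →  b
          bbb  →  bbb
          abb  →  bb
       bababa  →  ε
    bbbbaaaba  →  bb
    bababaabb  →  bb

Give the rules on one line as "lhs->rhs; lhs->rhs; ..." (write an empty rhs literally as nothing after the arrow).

ab->b; ba->; baa->

  | baa => ε
  | bababba => babba => bba => b
  | abbababaabb => bbababaabb => bbabaabb => bbaabb => bbb
  | baaabba => abba => bba => b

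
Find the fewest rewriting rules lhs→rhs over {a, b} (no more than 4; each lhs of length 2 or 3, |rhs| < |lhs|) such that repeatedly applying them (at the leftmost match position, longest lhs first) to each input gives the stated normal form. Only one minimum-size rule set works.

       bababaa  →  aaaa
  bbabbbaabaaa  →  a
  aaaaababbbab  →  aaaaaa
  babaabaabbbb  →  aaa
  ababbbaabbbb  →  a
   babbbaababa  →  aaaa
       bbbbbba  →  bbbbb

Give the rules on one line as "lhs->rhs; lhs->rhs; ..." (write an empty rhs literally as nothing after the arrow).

ab->a; abb->; ba->a; bba->b

  | bababaa => ababaa => aabaa => aaaa
  | bbabbbaabaaa => bbbbaabaaa => bbbabaaa => bbbaaa => bbaa => ba => a
  | aaaaababbbab => aaaaaabbbab => aaaaabab => aaaaaab => aaaaaa
  | babaabaabbbb => abaabaabbbb => aaabaabbbb => aaaaabbbb => aaaabb => aaa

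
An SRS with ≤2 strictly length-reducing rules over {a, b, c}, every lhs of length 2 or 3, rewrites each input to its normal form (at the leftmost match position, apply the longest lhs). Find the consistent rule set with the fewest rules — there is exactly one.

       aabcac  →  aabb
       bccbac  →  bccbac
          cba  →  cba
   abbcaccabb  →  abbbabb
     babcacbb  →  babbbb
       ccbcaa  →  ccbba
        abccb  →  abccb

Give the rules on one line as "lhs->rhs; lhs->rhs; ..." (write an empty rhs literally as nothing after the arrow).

ca->b; cac->ca

  | aabcac => aabca => aabb
  | bccbac
  | cba
  | abbcaccabb => abbcacabb => abbcaabb => abbbabb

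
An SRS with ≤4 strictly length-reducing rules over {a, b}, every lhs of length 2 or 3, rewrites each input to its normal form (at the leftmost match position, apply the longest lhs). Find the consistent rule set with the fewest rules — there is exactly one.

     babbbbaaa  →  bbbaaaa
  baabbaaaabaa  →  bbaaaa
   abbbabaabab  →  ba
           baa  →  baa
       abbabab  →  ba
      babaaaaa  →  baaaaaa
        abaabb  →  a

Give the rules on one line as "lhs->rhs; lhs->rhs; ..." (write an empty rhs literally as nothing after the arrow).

aab->; ab->a; abb->ba

  | babbbbaaa => bbabbaaa => bbbaaaa
  | baabbaaaabaa => bbaaaabaa => bbaaaa
  | abbbabaabab => bababaabab => baabaabab => baabab => bab => ba
  | baa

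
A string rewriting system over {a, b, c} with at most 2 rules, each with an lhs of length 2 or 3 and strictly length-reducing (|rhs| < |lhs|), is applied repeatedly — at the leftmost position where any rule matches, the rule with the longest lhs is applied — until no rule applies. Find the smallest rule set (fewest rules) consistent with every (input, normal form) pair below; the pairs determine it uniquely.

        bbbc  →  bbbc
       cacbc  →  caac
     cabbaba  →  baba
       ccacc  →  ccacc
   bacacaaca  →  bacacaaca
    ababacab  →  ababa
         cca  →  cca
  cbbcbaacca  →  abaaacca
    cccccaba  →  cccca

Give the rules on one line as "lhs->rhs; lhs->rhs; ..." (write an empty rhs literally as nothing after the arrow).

  | bbbc
  | cacbc => caac
  | cabbaba => baba
  | ccacc

cab->; cb->a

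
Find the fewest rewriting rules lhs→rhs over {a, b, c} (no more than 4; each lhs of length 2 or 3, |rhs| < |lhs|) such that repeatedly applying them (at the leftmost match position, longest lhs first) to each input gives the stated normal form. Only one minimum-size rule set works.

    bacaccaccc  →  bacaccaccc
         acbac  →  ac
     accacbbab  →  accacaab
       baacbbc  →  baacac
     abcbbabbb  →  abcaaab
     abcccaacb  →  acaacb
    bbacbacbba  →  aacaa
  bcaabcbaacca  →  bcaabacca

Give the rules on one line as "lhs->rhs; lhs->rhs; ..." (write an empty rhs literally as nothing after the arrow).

  | bacaccaccc
  | acbac => ac
  | accacbbab => accacaab
  | baacbbc => baacac

bb->a; bcc->; cba->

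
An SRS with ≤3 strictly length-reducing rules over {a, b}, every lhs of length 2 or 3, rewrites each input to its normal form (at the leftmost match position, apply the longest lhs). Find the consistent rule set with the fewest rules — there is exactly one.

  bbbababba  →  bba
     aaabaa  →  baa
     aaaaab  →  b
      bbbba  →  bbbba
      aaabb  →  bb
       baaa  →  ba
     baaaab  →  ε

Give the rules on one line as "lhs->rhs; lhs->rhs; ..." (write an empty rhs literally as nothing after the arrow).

aaa->a; ab->b; bab->

  | bbbababba => bbabba => bba
  | aaabaa => abaa => baa
  | aaaaab => aaab => ab => b
  | bbbba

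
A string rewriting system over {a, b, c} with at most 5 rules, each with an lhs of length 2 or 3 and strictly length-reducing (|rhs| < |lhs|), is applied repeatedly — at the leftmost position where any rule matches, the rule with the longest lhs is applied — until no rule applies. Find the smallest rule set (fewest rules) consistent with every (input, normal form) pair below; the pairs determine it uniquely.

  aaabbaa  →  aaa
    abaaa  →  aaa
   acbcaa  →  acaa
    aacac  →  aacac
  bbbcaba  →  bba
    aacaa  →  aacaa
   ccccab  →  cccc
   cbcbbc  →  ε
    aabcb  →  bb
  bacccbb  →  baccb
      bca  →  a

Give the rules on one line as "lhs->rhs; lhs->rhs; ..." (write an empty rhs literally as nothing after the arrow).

ab->; abc->bb; bc->; cbb->b

  | aaabbaa => aabaa => aaa
  | abaaa => aaa
  | acbcaa => acaa
  | aacac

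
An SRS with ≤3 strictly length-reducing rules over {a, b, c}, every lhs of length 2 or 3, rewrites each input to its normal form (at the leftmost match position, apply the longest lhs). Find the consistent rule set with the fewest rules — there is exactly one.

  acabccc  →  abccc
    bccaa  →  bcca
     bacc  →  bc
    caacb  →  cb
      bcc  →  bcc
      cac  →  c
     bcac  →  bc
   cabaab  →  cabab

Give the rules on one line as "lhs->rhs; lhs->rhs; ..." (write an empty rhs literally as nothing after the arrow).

  | acabccc => abccc
  | bccaa => bcca
  | bacc => bc
  | caacb => cacb => cb

aa->a; ac->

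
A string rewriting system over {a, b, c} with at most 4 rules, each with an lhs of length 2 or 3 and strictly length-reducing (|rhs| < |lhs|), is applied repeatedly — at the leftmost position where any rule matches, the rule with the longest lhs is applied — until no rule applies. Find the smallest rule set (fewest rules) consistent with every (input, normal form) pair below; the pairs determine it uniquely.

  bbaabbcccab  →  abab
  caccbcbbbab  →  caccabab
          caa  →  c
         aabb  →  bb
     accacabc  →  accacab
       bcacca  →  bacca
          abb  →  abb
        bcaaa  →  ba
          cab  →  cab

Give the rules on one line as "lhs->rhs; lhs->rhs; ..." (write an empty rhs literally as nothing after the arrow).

  | bbaabbcccab => bbbbcccab => abcccab => abccab => abcab => abab
  | caccbcbbbab => caccbbbbab => caccabab
  | caa => c
  | aabb => bb

aa->; bbb->a; bc->b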